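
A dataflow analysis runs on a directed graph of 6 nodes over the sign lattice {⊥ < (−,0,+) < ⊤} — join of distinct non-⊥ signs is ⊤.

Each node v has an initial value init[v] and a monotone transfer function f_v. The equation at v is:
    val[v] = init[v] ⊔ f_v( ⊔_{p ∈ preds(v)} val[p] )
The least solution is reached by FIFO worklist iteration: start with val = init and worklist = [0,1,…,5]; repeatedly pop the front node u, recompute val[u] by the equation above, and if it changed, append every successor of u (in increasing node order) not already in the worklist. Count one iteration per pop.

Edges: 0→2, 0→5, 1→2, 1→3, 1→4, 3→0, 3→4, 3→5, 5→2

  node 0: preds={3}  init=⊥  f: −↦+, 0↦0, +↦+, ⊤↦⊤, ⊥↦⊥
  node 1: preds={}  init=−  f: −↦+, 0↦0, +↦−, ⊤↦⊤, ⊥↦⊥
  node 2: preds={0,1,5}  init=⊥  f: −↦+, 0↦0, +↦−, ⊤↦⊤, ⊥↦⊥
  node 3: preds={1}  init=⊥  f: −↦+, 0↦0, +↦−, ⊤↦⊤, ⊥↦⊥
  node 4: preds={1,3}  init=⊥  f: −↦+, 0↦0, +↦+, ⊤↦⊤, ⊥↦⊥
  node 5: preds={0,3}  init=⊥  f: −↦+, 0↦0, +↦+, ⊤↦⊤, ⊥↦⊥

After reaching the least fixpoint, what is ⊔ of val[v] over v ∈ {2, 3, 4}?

⊤

Worklist (9 pops):
  #1 pop 0: in=⊥ → ⊥ (no change)
  #2 pop 1: in=⊥ → − (no change)
  #3 pop 2: in=− → + (was ⊥); enqueue []
  #4 pop 3: in=− → + (was ⊥); enqueue [0]
  #5 pop 4: in=⊤ → ⊤ (was ⊥); enqueue []
  #6 pop 5: in=+ → + (was ⊥); enqueue [2]
  #7 pop 0: in=+ → + (was ⊥); enqueue [5]
  #8 pop 2: in=⊤ → ⊤ (was +); enqueue []
  #9 pop 5: in=+ → + (no change)

Fixpoint:
  val[0] = +
  val[1] = −
  val[2] = ⊤
  val[3] = +
  val[4] = ⊤
  val[5] = +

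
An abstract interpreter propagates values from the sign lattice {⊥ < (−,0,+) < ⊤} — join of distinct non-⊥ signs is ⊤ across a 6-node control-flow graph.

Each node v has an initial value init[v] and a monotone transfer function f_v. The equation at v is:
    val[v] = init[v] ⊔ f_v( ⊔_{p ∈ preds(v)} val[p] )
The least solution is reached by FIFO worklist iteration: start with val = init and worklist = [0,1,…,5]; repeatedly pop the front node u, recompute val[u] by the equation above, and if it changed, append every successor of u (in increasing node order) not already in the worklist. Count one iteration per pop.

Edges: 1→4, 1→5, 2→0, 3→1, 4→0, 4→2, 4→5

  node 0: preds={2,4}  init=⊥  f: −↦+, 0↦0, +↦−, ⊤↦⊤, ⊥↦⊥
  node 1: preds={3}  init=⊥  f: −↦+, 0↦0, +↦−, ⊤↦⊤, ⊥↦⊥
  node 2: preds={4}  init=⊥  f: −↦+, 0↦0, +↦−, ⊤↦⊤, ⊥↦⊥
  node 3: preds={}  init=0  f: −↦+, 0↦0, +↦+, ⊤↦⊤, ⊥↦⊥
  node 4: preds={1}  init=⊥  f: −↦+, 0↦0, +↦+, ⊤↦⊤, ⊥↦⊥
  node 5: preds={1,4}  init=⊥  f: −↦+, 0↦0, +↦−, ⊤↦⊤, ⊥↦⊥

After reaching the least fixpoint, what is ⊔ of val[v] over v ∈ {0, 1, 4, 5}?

Trace (9 dequeues):
  [1] u=0 | in ⊥ | out ⊥ | ==
  [2] u=1 | in 0 | out 0 | prev ⊥ | push {}
  [3] u=2 | in ⊥ | out ⊥ | ==
  [4] u=3 | in ⊥ | out 0 | ==
  [5] u=4 | in 0 | out 0 | prev ⊥ | push {0,2}
  [6] u=5 | in 0 | out 0 | prev ⊥ | push {}
  [7] u=0 | in 0 | out 0 | prev ⊥ | push {}
  [8] u=2 | in 0 | out 0 | prev ⊥ | push {0}
  [9] u=0 | in 0 | out 0 | ==

Converged values:
  [0] 0
  [1] 0
  [2] 0
  [3] 0
  [4] 0
  [5] 0

0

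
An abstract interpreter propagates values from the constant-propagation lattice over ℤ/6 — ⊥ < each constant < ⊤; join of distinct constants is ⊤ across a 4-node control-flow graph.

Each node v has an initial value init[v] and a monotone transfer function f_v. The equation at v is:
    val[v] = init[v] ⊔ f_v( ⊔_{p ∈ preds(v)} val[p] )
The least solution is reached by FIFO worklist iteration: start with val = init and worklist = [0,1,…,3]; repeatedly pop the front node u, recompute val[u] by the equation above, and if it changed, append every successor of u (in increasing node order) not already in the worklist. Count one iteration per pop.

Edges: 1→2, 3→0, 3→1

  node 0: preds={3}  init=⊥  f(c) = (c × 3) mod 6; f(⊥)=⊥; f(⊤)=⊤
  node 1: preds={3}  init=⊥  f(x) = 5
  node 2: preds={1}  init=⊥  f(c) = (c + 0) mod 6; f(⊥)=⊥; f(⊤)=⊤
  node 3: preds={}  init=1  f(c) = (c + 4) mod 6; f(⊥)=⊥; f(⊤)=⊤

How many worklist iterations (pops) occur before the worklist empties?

Worklist (4 pops):
  #1 pop 0: in=1 → 3 (was ⊥); enqueue []
  #2 pop 1: in=1 → 5 (was ⊥); enqueue []
  #3 pop 2: in=5 → 5 (was ⊥); enqueue []
  #4 pop 3: in=⊥ → 1 (no change)

Fixpoint:
  val[0] = 3
  val[1] = 5
  val[2] = 5
  val[3] = 1

4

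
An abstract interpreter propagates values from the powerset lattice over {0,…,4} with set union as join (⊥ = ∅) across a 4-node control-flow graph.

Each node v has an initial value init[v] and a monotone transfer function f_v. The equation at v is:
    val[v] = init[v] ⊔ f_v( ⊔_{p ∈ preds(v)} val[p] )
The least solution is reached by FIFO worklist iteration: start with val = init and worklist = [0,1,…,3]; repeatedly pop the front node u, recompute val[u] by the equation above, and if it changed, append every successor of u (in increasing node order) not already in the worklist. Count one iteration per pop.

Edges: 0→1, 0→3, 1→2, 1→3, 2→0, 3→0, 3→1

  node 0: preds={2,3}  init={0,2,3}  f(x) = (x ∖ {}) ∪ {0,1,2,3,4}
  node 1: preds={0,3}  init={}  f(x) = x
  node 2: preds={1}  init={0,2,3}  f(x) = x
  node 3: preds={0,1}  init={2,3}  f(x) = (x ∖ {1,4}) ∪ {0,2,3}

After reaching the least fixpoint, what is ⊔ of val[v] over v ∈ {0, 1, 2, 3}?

{0,1,2,3,4}

Trace (6 dequeues):
  [1] u=0 | in {0,2,3} | out {0,1,2,3,4} | prev {0,2,3} | push {}
  [2] u=1 | in {0,1,2,3,4} | out {0,1,2,3,4} | prev {} | push {}
  [3] u=2 | in {0,1,2,3,4} | out {0,1,2,3,4} | prev {0,2,3} | push {0}
  [4] u=3 | in {0,1,2,3,4} | out {0,2,3} | prev {2,3} | push {1}
  [5] u=0 | in {0,1,2,3,4} | out {0,1,2,3,4} | ==
  [6] u=1 | in {0,1,2,3,4} | out {0,1,2,3,4} | ==

Converged values:
  [0] {0,1,2,3,4}
  [1] {0,1,2,3,4}
  [2] {0,1,2,3,4}
  [3] {0,2,3}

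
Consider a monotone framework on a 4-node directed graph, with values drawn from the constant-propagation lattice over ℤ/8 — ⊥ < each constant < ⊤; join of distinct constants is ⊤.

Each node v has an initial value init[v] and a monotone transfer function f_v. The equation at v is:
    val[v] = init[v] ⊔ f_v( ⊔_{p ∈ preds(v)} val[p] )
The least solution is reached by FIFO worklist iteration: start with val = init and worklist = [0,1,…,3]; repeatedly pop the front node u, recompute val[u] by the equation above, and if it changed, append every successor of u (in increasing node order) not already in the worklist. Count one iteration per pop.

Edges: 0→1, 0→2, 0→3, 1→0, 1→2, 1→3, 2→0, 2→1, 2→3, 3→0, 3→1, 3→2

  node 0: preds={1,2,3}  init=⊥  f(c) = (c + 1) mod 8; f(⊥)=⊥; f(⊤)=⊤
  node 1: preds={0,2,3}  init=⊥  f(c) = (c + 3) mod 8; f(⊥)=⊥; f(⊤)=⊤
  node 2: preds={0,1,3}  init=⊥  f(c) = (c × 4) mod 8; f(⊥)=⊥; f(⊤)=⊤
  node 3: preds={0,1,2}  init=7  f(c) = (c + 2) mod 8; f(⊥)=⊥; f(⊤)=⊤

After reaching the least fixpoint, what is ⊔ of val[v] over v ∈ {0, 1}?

Worklist (8 pops):
  #1 pop 0: in=7 → 0 (was ⊥); enqueue []
  #2 pop 1: in=⊤ → ⊤ (was ⊥); enqueue [0]
  #3 pop 2: in=⊤ → ⊤ (was ⊥); enqueue [1]
  #4 pop 3: in=⊤ → ⊤ (was 7); enqueue [2]
  #5 pop 0: in=⊤ → ⊤ (was 0); enqueue [3]
  #6 pop 1: in=⊤ → ⊤ (no change)
  #7 pop 2: in=⊤ → ⊤ (no change)
  #8 pop 3: in=⊤ → ⊤ (no change)

Fixpoint:
  val[0] = ⊤
  val[1] = ⊤
  val[2] = ⊤
  val[3] = ⊤

⊤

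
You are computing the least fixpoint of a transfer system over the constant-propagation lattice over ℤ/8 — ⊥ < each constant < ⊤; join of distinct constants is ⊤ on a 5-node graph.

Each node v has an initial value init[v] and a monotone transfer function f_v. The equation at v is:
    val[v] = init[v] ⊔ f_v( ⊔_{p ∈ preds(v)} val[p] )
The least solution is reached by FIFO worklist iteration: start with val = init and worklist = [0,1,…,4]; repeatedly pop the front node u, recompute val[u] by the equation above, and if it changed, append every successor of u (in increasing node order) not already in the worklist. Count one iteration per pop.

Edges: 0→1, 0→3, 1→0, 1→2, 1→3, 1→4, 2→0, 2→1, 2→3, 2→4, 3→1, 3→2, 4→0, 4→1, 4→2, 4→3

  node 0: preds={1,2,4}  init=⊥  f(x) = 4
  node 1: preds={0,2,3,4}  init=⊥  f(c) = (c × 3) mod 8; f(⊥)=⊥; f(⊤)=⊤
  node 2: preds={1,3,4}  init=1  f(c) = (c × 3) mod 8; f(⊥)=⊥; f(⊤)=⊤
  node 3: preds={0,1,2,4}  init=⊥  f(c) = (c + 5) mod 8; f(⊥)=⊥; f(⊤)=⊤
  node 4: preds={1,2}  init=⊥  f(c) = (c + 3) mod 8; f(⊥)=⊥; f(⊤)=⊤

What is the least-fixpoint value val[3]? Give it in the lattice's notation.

Trace (9 dequeues):
  [1] u=0 | in 1 | out 4 | prev ⊥ | push {}
  [2] u=1 | in ⊤ | out ⊤ | prev ⊥ | push {0}
  [3] u=2 | in ⊤ | out ⊤ | prev 1 | push {1}
  [4] u=3 | in ⊤ | out ⊤ | prev ⊥ | push {2}
  [5] u=4 | in ⊤ | out ⊤ | prev ⊥ | push {3}
  [6] u=0 | in ⊤ | out 4 | ==
  [7] u=1 | in ⊤ | out ⊤ | ==
  [8] u=2 | in ⊤ | out ⊤ | ==
  [9] u=3 | in ⊤ | out ⊤ | ==

Converged values:
  [0] 4
  [1] ⊤
  [2] ⊤
  [3] ⊤
  [4] ⊤

⊤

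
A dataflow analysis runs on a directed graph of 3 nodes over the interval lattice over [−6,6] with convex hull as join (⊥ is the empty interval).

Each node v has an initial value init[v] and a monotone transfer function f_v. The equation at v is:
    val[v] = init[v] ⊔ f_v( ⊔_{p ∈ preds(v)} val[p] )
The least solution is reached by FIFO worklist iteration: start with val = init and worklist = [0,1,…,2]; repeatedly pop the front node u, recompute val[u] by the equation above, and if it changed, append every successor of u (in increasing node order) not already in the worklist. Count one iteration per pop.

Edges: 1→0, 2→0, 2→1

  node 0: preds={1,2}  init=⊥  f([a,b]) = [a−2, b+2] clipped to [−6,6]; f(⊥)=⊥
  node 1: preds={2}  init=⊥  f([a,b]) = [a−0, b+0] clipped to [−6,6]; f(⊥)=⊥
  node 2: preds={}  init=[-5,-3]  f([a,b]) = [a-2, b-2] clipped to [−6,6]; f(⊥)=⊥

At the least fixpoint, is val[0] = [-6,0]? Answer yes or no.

no

Worklist (4 pops):
  #1 pop 0: in=[-5,-3] → [-6,-1] (was ⊥); enqueue []
  #2 pop 1: in=[-5,-3] → [-5,-3] (was ⊥); enqueue [0]
  #3 pop 2: in=⊥ → [-5,-3] (no change)
  #4 pop 0: in=[-5,-3] → [-6,-1] (no change)

Fixpoint:
  val[0] = [-6,-1]
  val[1] = [-5,-3]
  val[2] = [-5,-3]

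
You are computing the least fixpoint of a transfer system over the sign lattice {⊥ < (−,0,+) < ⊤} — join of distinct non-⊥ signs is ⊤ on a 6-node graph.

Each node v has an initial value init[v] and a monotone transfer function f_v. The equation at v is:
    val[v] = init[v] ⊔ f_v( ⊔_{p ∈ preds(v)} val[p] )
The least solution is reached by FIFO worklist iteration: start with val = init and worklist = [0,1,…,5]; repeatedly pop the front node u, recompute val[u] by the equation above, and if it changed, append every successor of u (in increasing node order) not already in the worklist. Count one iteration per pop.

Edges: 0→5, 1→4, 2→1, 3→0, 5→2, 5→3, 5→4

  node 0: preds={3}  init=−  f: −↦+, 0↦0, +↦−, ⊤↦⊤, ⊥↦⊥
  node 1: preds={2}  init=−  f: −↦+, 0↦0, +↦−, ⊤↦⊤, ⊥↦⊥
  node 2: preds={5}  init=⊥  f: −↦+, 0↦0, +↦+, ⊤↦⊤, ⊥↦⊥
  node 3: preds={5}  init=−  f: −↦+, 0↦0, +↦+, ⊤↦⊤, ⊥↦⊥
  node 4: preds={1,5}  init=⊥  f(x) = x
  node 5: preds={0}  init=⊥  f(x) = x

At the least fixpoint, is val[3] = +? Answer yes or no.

Iteration log — 12 steps:
  step 1. node 0  ⊔preds=−  new=⊤  old=−  +wl: 
  step 2. node 1  ⊔preds=⊥  new=−  stable
  step 3. node 2  ⊔preds=⊥  new=⊥  stable
  step 4. node 3  ⊔preds=⊥  new=−  stable
  step 5. node 4  ⊔preds=−  new=−  old=⊥  +wl: 
  step 6. node 5  ⊔preds=⊤  new=⊤  old=⊥  +wl: 2,3,4
  step 7. node 2  ⊔preds=⊤  new=⊤  old=⊥  +wl: 1
  step 8. node 3  ⊔preds=⊤  new=⊤  old=−  +wl: 0
  step 9. node 4  ⊔preds=⊤  new=⊤  old=−  +wl: 
  step 10. node 1  ⊔preds=⊤  new=⊤  old=−  +wl: 4
  step 11. node 0  ⊔preds=⊤  new=⊤  stable
  step 12. node 4  ⊔preds=⊤  new=⊤  stable

Least fixpoint reached:
  node 0: ⊤
  node 1: ⊤
  node 2: ⊤
  node 3: ⊤
  node 4: ⊤
  node 5: ⊤

no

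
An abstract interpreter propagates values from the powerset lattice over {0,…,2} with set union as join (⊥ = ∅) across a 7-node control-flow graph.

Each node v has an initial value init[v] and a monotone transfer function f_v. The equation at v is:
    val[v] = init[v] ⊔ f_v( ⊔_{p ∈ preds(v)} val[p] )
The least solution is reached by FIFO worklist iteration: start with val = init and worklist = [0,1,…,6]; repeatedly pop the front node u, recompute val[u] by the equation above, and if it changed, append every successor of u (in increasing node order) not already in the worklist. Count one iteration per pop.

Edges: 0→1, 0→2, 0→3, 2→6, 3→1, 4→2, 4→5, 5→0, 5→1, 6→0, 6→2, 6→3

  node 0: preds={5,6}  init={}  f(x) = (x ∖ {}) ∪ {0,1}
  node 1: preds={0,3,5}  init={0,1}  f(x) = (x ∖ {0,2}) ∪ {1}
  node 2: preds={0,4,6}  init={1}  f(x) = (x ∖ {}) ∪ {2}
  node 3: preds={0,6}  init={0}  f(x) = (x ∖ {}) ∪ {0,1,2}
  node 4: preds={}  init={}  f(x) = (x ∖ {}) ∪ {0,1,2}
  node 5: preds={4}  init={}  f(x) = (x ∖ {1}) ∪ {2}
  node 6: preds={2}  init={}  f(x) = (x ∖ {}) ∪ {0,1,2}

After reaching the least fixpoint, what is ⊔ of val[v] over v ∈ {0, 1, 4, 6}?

{0,1,2}

Iteration log — 13 steps:
  step 1. node 0  ⊔preds={}  new={0,1}  old={}  +wl: 
  step 2. node 1  ⊔preds={0,1}  new={0,1}  stable
  step 3. node 2  ⊔preds={0,1}  new={0,1,2}  old={1}  +wl: 
  step 4. node 3  ⊔preds={0,1}  new={0,1,2}  old={0}  +wl: 1
  step 5. node 4  ⊔preds={}  new={0,1,2}  old={}  +wl: 2
  step 6. node 5  ⊔preds={0,1,2}  new={0,2}  old={}  +wl: 0
  step 7. node 6  ⊔preds={0,1,2}  new={0,1,2}  old={}  +wl: 3
  step 8. node 1  ⊔preds={0,1,2}  new={0,1}  stable
  step 9. node 2  ⊔preds={0,1,2}  new={0,1,2}  stable
  step 10. node 0  ⊔preds={0,1,2}  new={0,1,2}  old={0,1}  +wl: 1,2
  step 11. node 3  ⊔preds={0,1,2}  new={0,1,2}  stable
  step 12. node 1  ⊔preds={0,1,2}  new={0,1}  stable
  step 13. node 2  ⊔preds={0,1,2}  new={0,1,2}  stable

Least fixpoint reached:
  node 0: {0,1,2}
  node 1: {0,1}
  node 2: {0,1,2}
  node 3: {0,1,2}
  node 4: {0,1,2}
  node 5: {0,2}
  node 6: {0,1,2}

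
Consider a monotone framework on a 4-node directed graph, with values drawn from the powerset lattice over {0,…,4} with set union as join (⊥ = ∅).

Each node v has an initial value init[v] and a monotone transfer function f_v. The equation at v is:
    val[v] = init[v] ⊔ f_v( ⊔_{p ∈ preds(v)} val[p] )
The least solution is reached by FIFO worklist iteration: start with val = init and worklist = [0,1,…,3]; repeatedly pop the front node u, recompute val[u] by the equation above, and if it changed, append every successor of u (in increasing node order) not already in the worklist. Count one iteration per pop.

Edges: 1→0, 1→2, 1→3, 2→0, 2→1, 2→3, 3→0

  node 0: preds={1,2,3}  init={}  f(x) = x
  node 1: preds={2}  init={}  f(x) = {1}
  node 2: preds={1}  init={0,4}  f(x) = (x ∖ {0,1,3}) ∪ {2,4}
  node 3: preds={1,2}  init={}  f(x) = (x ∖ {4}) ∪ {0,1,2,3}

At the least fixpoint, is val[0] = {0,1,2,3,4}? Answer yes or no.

yes

Iteration log — 6 steps:
  step 1. node 0  ⊔preds={0,4}  new={0,4}  old={}  +wl: 
  step 2. node 1  ⊔preds={0,4}  new={1}  old={}  +wl: 0
  step 3. node 2  ⊔preds={1}  new={0,2,4}  old={0,4}  +wl: 1
  step 4. node 3  ⊔preds={0,1,2,4}  new={0,1,2,3}  old={}  +wl: 
  step 5. node 0  ⊔preds={0,1,2,3,4}  new={0,1,2,3,4}  old={0,4}  +wl: 
  step 6. node 1  ⊔preds={0,2,4}  new={1}  stable

Least fixpoint reached:
  node 0: {0,1,2,3,4}
  node 1: {1}
  node 2: {0,2,4}
  node 3: {0,1,2,3}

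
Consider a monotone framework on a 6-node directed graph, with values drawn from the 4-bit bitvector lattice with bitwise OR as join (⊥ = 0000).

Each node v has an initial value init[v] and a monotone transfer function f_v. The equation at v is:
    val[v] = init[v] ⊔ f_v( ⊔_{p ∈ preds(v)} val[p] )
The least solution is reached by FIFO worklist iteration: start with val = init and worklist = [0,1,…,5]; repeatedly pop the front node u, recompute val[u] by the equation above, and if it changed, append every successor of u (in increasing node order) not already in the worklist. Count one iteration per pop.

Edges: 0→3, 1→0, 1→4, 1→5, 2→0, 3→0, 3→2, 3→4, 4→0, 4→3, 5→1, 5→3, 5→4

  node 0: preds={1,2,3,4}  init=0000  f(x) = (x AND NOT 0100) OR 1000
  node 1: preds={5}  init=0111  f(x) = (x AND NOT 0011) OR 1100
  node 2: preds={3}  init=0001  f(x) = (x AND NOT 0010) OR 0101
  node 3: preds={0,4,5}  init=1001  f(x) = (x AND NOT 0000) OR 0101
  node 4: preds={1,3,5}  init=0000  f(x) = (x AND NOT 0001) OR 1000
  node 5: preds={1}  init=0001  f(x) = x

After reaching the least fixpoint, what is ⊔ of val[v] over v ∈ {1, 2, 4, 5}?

Trace (11 dequeues):
  [1] u=0 | in 1111 | out 1011 | prev 0000 | push {}
  [2] u=1 | in 0001 | out 1111 | prev 0111 | push {0}
  [3] u=2 | in 1001 | out 1101 | prev 0001 | push {}
  [4] u=3 | in 1011 | out 1111 | prev 1001 | push {2}
  [5] u=4 | in 1111 | out 1110 | prev 0000 | push {3}
  [6] u=5 | in 1111 | out 1111 | prev 0001 | push {1,4}
  [7] u=0 | in 1111 | out 1011 | ==
  [8] u=2 | in 1111 | out 1101 | ==
  [9] u=3 | in 1111 | out 1111 | ==
  [10] u=1 | in 1111 | out 1111 | ==
  [11] u=4 | in 1111 | out 1110 | ==

Converged values:
  [0] 1011
  [1] 1111
  [2] 1101
  [3] 1111
  [4] 1110
  [5] 1111

1111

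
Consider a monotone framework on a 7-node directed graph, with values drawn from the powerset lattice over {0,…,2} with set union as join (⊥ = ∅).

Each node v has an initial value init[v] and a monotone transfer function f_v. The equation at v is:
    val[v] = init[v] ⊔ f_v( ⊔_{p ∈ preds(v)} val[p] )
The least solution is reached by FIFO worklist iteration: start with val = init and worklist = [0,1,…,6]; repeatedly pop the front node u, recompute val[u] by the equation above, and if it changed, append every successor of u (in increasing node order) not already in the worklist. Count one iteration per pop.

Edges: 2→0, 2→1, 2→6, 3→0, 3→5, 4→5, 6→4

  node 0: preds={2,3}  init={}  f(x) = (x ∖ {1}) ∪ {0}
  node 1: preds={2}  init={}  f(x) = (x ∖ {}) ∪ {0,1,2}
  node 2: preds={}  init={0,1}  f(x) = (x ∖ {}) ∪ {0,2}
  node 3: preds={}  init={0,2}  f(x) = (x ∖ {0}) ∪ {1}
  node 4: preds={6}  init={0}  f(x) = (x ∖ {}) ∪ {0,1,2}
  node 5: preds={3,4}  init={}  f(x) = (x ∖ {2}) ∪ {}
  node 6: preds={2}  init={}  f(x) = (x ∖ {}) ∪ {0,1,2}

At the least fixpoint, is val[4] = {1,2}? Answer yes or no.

no

Iteration log — 10 steps:
  step 1. node 0  ⊔preds={0,1,2}  new={0,2}  old={}  +wl: 
  step 2. node 1  ⊔preds={0,1}  new={0,1,2}  old={}  +wl: 
  step 3. node 2  ⊔preds={}  new={0,1,2}  old={0,1}  +wl: 0,1
  step 4. node 3  ⊔preds={}  new={0,1,2}  old={0,2}  +wl: 
  step 5. node 4  ⊔preds={}  new={0,1,2}  old={0}  +wl: 
  step 6. node 5  ⊔preds={0,1,2}  new={0,1}  old={}  +wl: 
  step 7. node 6  ⊔preds={0,1,2}  new={0,1,2}  old={}  +wl: 4
  step 8. node 0  ⊔preds={0,1,2}  new={0,2}  stable
  step 9. node 1  ⊔preds={0,1,2}  new={0,1,2}  stable
  step 10. node 4  ⊔preds={0,1,2}  new={0,1,2}  stable

Least fixpoint reached:
  node 0: {0,2}
  node 1: {0,1,2}
  node 2: {0,1,2}
  node 3: {0,1,2}
  node 4: {0,1,2}
  node 5: {0,1}
  node 6: {0,1,2}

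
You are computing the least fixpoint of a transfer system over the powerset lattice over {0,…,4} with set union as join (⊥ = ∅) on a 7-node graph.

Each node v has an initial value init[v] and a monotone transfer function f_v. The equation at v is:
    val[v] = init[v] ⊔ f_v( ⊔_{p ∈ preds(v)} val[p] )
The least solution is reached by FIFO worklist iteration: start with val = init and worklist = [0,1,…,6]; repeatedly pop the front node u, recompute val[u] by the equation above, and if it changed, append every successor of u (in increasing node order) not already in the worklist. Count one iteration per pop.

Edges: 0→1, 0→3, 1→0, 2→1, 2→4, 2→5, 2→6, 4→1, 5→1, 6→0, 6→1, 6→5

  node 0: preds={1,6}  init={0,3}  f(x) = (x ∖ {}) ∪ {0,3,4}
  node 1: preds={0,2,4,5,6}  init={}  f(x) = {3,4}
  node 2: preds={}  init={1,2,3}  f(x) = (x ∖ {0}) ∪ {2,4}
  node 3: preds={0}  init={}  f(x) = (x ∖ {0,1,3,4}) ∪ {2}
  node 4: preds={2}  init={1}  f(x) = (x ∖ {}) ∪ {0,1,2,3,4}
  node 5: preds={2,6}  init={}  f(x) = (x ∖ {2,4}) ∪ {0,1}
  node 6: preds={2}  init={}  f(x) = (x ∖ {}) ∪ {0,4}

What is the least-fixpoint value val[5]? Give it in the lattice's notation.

Iteration log — 11 steps:
  step 1. node 0  ⊔preds={}  new={0,3,4}  old={0,3}  +wl: 
  step 2. node 1  ⊔preds={0,1,2,3,4}  new={3,4}  old={}  +wl: 0
  step 3. node 2  ⊔preds={}  new={1,2,3,4}  old={1,2,3}  +wl: 1
  step 4. node 3  ⊔preds={0,3,4}  new={2}  old={}  +wl: 
  step 5. node 4  ⊔preds={1,2,3,4}  new={0,1,2,3,4}  old={1}  +wl: 
  step 6. node 5  ⊔preds={1,2,3,4}  new={0,1,3}  old={}  +wl: 
  step 7. node 6  ⊔preds={1,2,3,4}  new={0,1,2,3,4}  old={}  +wl: 5
  step 8. node 0  ⊔preds={0,1,2,3,4}  new={0,1,2,3,4}  old={0,3,4}  +wl: 3
  step 9. node 1  ⊔preds={0,1,2,3,4}  new={3,4}  stable
  step 10. node 5  ⊔preds={0,1,2,3,4}  new={0,1,3}  stable
  step 11. node 3  ⊔preds={0,1,2,3,4}  new={2}  stable

Least fixpoint reached:
  node 0: {0,1,2,3,4}
  node 1: {3,4}
  node 2: {1,2,3,4}
  node 3: {2}
  node 4: {0,1,2,3,4}
  node 5: {0,1,3}
  node 6: {0,1,2,3,4}

{0,1,3}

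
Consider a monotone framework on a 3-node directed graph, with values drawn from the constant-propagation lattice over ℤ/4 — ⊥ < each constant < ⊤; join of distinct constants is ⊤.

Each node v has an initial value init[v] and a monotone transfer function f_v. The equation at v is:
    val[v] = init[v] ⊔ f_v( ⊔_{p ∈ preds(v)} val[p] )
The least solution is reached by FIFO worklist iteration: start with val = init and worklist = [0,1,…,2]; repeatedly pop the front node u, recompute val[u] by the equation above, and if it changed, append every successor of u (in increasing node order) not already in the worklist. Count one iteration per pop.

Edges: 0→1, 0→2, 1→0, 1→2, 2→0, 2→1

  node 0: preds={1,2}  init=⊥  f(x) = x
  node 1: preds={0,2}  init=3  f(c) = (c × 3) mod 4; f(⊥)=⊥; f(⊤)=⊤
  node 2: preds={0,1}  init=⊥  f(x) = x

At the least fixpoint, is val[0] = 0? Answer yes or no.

Iteration log — 6 steps:
  step 1. node 0  ⊔preds=3  new=3  old=⊥  +wl: 
  step 2. node 1  ⊔preds=3  new=⊤  old=3  +wl: 0
  step 3. node 2  ⊔preds=⊤  new=⊤  old=⊥  +wl: 1
  step 4. node 0  ⊔preds=⊤  new=⊤  old=3  +wl: 2
  step 5. node 1  ⊔preds=⊤  new=⊤  stable
  step 6. node 2  ⊔preds=⊤  new=⊤  stable

Least fixpoint reached:
  node 0: ⊤
  node 1: ⊤
  node 2: ⊤

no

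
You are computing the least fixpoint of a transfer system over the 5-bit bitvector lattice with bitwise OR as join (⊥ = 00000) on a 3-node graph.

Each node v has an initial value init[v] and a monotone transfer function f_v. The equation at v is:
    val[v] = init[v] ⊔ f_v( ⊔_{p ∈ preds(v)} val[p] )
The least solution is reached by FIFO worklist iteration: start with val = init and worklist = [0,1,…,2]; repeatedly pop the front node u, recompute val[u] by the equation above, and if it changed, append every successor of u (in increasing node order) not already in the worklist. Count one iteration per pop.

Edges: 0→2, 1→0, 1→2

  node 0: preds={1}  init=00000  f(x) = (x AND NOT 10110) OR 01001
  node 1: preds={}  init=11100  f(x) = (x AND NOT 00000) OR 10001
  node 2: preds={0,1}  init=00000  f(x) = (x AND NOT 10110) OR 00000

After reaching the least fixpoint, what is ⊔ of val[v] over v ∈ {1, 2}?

11101

Trace (4 dequeues):
  [1] u=0 | in 11100 | out 01001 | prev 00000 | push {}
  [2] u=1 | in 00000 | out 11101 | prev 11100 | push {0}
  [3] u=2 | in 11101 | out 01001 | prev 00000 | push {}
  [4] u=0 | in 11101 | out 01001 | ==

Converged values:
  [0] 01001
  [1] 11101
  [2] 01001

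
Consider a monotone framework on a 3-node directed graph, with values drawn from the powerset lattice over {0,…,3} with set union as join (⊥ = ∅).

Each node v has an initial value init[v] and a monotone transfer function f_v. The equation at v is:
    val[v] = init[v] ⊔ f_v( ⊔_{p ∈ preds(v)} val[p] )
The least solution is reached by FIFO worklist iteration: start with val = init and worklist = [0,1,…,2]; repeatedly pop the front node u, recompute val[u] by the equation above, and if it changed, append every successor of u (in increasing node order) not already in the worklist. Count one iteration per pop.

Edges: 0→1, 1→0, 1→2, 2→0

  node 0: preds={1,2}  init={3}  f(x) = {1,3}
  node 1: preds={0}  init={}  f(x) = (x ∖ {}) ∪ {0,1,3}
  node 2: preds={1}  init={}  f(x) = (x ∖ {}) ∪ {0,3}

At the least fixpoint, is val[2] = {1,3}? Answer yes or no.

no

Trace (4 dequeues):
  [1] u=0 | in {} | out {1,3} | prev {3} | push {}
  [2] u=1 | in {1,3} | out {0,1,3} | prev {} | push {0}
  [3] u=2 | in {0,1,3} | out {0,1,3} | prev {} | push {}
  [4] u=0 | in {0,1,3} | out {1,3} | ==

Converged values:
  [0] {1,3}
  [1] {0,1,3}
  [2] {0,1,3}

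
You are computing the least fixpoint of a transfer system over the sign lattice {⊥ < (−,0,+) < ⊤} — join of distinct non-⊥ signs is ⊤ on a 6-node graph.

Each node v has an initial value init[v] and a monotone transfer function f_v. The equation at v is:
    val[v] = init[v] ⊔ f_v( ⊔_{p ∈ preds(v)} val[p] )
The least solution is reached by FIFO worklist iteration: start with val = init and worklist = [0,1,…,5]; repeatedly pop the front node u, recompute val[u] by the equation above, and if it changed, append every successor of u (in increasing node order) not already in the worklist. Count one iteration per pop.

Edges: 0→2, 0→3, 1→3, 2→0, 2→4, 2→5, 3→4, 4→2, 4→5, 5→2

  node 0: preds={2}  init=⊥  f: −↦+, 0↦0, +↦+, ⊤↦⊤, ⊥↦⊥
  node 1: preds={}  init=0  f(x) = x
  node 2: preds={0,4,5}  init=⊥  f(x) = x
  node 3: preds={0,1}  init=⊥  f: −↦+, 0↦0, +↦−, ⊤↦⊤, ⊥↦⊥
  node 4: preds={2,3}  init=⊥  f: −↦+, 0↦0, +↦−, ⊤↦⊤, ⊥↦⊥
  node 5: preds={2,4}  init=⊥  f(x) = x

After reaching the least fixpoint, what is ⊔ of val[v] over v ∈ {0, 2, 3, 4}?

0

Trace (12 dequeues):
  [1] u=0 | in ⊥ | out ⊥ | ==
  [2] u=1 | in ⊥ | out 0 | ==
  [3] u=2 | in ⊥ | out ⊥ | ==
  [4] u=3 | in 0 | out 0 | prev ⊥ | push {}
  [5] u=4 | in 0 | out 0 | prev ⊥ | push {2}
  [6] u=5 | in 0 | out 0 | prev ⊥ | push {}
  [7] u=2 | in 0 | out 0 | prev ⊥ | push {0,4,5}
  [8] u=0 | in 0 | out 0 | prev ⊥ | push {2,3}
  [9] u=4 | in 0 | out 0 | ==
  [10] u=5 | in 0 | out 0 | ==
  [11] u=2 | in 0 | out 0 | ==
  [12] u=3 | in 0 | out 0 | ==

Converged values:
  [0] 0
  [1] 0
  [2] 0
  [3] 0
  [4] 0
  [5] 0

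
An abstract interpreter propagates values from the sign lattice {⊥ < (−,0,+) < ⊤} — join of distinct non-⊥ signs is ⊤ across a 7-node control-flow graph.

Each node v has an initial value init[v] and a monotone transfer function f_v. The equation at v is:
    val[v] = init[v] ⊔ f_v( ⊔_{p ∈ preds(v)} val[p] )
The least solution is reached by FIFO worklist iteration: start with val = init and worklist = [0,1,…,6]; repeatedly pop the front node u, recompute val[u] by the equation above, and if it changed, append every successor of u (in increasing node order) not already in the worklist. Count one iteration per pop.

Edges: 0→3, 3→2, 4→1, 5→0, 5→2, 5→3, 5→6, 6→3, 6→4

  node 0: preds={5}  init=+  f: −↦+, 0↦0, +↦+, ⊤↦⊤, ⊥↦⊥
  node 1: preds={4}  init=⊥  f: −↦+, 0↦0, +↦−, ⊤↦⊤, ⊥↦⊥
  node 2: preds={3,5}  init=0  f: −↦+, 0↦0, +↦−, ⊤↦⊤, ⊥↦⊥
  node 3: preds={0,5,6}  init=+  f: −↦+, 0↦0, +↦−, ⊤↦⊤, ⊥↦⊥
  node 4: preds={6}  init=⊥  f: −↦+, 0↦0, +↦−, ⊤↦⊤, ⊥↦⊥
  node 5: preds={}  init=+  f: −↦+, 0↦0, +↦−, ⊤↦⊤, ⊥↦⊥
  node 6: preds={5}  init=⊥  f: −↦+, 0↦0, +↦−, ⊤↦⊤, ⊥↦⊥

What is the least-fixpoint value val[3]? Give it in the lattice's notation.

Worklist (11 pops):
  #1 pop 0: in=+ → + (no change)
  #2 pop 1: in=⊥ → ⊥ (no change)
  #3 pop 2: in=+ → ⊤ (was 0); enqueue []
  #4 pop 3: in=+ → ⊤ (was +); enqueue [2]
  #5 pop 4: in=⊥ → ⊥ (no change)
  #6 pop 5: in=⊥ → + (no change)
  #7 pop 6: in=+ → − (was ⊥); enqueue [3,4]
  #8 pop 2: in=⊤ → ⊤ (no change)
  #9 pop 3: in=⊤ → ⊤ (no change)
  #10 pop 4: in=− → + (was ⊥); enqueue [1]
  #11 pop 1: in=+ → − (was ⊥); enqueue []

Fixpoint:
  val[0] = +
  val[1] = −
  val[2] = ⊤
  val[3] = ⊤
  val[4] = +
  val[5] = +
  val[6] = −

⊤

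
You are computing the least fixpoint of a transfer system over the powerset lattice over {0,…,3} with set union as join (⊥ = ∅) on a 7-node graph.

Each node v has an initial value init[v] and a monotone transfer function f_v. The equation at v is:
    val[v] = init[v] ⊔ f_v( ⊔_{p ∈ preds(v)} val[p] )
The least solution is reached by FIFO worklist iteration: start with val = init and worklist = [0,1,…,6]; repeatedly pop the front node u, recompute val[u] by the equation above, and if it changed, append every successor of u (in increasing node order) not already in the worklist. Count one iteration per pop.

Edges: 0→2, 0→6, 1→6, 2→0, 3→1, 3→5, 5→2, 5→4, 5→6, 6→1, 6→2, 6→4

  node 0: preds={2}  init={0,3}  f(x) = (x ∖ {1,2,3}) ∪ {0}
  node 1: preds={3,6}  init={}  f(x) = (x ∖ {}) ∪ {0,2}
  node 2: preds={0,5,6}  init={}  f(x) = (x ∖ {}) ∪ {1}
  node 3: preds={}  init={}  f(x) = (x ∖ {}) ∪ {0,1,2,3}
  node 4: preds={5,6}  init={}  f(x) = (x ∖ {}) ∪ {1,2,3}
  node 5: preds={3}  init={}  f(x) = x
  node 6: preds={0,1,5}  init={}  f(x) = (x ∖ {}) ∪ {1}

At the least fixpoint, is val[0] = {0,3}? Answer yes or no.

yes

Trace (13 dequeues):
  [1] u=0 | in {} | out {0,3} | ==
  [2] u=1 | in {} | out {0,2} | prev {} | push {}
  [3] u=2 | in {0,3} | out {0,1,3} | prev {} | push {0}
  [4] u=3 | in {} | out {0,1,2,3} | prev {} | push {1}
  [5] u=4 | in {} | out {1,2,3} | prev {} | push {}
  [6] u=5 | in {0,1,2,3} | out {0,1,2,3} | prev {} | push {2,4}
  [7] u=6 | in {0,1,2,3} | out {0,1,2,3} | prev {} | push {}
  [8] u=0 | in {0,1,3} | out {0,3} | ==
  [9] u=1 | in {0,1,2,3} | out {0,1,2,3} | prev {0,2} | push {6}
  [10] u=2 | in {0,1,2,3} | out {0,1,2,3} | prev {0,1,3} | push {0}
  [11] u=4 | in {0,1,2,3} | out {0,1,2,3} | prev {1,2,3} | push {}
  [12] u=6 | in {0,1,2,3} | out {0,1,2,3} | ==
  [13] u=0 | in {0,1,2,3} | out {0,3} | ==

Converged values:
  [0] {0,3}
  [1] {0,1,2,3}
  [2] {0,1,2,3}
  [3] {0,1,2,3}
  [4] {0,1,2,3}
  [5] {0,1,2,3}
  [6] {0,1,2,3}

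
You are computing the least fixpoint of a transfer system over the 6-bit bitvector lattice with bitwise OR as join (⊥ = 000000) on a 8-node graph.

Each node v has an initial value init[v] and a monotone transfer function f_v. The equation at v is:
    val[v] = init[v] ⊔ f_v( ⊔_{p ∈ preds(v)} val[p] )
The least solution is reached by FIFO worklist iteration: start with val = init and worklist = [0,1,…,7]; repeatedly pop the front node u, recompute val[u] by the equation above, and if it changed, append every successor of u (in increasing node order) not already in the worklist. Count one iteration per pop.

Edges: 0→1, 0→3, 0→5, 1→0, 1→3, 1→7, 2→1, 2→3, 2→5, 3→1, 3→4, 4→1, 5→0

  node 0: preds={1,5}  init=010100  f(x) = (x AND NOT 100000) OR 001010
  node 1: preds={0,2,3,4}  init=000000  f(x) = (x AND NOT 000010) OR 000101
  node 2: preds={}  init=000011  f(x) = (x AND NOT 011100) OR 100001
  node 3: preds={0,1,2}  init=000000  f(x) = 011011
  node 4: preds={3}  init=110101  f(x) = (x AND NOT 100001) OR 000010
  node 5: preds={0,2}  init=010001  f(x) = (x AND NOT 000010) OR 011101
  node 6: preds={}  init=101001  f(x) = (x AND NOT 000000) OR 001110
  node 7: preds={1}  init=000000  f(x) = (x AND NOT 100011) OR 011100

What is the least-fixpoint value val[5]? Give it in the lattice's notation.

111101

Worklist (10 pops):
  #1 pop 0: in=010001 → 011111 (was 010100); enqueue []
  #2 pop 1: in=111111 → 111101 (was 000000); enqueue [0]
  #3 pop 2: in=000000 → 100011 (was 000011); enqueue [1]
  #4 pop 3: in=111111 → 011011 (was 000000); enqueue []
  #5 pop 4: in=011011 → 111111 (was 110101); enqueue []
  #6 pop 5: in=111111 → 111101 (was 010001); enqueue []
  #7 pop 6: in=000000 → 101111 (was 101001); enqueue []
  #8 pop 7: in=111101 → 011100 (was 000000); enqueue []
  #9 pop 0: in=111101 → 011111 (no change)
  #10 pop 1: in=111111 → 111101 (no change)

Fixpoint:
  val[0] = 011111
  val[1] = 111101
  val[2] = 100011
  val[3] = 011011
  val[4] = 111111
  val[5] = 111101
  val[6] = 101111
  val[7] = 011100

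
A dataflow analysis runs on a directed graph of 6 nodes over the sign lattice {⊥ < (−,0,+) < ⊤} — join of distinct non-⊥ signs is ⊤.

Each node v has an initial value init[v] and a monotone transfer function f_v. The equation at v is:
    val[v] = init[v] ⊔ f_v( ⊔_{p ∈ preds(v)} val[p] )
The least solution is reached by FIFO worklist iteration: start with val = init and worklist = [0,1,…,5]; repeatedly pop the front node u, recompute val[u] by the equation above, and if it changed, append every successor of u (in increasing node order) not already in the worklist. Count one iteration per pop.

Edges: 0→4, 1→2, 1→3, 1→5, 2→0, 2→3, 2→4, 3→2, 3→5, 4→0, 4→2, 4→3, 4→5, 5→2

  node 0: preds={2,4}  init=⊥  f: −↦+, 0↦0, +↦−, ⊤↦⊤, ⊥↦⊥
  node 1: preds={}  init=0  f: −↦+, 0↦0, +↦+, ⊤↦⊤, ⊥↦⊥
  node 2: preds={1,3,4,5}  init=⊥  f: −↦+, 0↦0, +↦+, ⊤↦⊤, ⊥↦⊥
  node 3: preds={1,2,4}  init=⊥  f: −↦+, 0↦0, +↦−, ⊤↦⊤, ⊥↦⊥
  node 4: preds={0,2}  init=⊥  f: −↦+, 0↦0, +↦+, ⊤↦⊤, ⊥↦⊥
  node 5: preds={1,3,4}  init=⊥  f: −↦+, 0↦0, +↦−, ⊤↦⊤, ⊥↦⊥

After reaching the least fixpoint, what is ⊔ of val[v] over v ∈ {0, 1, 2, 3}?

Trace (10 dequeues):
  [1] u=0 | in ⊥ | out ⊥ | ==
  [2] u=1 | in ⊥ | out 0 | ==
  [3] u=2 | in 0 | out 0 | prev ⊥ | push {0}
  [4] u=3 | in 0 | out 0 | prev ⊥ | push {2}
  [5] u=4 | in 0 | out 0 | prev ⊥ | push {3}
  [6] u=5 | in 0 | out 0 | prev ⊥ | push {}
  [7] u=0 | in 0 | out 0 | prev ⊥ | push {4}
  [8] u=2 | in 0 | out 0 | ==
  [9] u=3 | in 0 | out 0 | ==
  [10] u=4 | in 0 | out 0 | ==

Converged values:
  [0] 0
  [1] 0
  [2] 0
  [3] 0
  [4] 0
  [5] 0

0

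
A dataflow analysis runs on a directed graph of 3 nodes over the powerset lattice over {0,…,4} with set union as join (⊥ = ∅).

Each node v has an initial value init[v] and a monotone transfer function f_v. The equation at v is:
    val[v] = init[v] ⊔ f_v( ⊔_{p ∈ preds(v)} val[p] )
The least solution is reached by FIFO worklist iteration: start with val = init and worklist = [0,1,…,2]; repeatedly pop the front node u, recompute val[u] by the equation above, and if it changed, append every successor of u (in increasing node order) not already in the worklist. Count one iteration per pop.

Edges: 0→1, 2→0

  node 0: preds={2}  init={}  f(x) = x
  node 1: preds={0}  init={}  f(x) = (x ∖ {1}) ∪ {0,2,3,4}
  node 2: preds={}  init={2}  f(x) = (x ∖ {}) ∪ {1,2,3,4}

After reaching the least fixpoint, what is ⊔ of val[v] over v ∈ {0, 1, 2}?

Worklist (5 pops):
  #1 pop 0: in={2} → {2} (was {}); enqueue []
  #2 pop 1: in={2} → {0,2,3,4} (was {}); enqueue []
  #3 pop 2: in={} → {1,2,3,4} (was {2}); enqueue [0]
  #4 pop 0: in={1,2,3,4} → {1,2,3,4} (was {2}); enqueue [1]
  #5 pop 1: in={1,2,3,4} → {0,2,3,4} (no change)

Fixpoint:
  val[0] = {1,2,3,4}
  val[1] = {0,2,3,4}
  val[2] = {1,2,3,4}

{0,1,2,3,4}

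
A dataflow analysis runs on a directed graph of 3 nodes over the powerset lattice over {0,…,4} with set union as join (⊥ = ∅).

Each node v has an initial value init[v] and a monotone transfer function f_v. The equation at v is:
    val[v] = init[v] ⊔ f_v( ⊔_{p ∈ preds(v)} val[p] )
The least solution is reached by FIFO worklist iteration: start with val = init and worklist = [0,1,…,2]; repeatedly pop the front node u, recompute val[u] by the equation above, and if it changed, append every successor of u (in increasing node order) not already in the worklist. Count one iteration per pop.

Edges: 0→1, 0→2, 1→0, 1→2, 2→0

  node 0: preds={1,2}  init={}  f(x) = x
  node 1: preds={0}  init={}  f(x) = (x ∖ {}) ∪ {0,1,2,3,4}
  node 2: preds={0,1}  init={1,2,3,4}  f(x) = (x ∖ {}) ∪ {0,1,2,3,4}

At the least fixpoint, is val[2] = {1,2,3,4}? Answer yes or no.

no

Worklist (6 pops):
  #1 pop 0: in={1,2,3,4} → {1,2,3,4} (was {}); enqueue []
  #2 pop 1: in={1,2,3,4} → {0,1,2,3,4} (was {}); enqueue [0]
  #3 pop 2: in={0,1,2,3,4} → {0,1,2,3,4} (was {1,2,3,4}); enqueue []
  #4 pop 0: in={0,1,2,3,4} → {0,1,2,3,4} (was {1,2,3,4}); enqueue [1,2]
  #5 pop 1: in={0,1,2,3,4} → {0,1,2,3,4} (no change)
  #6 pop 2: in={0,1,2,3,4} → {0,1,2,3,4} (no change)

Fixpoint:
  val[0] = {0,1,2,3,4}
  val[1] = {0,1,2,3,4}
  val[2] = {0,1,2,3,4}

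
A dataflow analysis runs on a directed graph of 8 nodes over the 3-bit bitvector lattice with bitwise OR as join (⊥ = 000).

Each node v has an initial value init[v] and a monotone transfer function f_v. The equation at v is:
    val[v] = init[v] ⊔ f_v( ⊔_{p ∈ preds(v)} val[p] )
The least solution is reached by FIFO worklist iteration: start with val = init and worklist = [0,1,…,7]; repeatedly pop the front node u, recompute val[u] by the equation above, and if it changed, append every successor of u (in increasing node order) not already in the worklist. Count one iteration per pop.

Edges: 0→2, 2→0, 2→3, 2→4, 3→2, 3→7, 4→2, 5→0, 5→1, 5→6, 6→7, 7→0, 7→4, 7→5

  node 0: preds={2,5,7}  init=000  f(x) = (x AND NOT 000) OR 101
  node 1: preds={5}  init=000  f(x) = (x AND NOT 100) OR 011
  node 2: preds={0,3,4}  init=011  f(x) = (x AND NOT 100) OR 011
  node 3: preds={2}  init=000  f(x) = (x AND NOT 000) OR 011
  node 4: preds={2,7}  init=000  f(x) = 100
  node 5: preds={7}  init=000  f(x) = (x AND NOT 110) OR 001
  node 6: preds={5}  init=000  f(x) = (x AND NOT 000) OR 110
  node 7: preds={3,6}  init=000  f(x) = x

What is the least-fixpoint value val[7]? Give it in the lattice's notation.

111

Iteration log — 13 steps:
  step 1. node 0  ⊔preds=011  new=111  old=000  +wl: 
  step 2. node 1  ⊔preds=000  new=011  old=000  +wl: 
  step 3. node 2  ⊔preds=111  new=011  stable
  step 4. node 3  ⊔preds=011  new=011  old=000  +wl: 2
  step 5. node 4  ⊔preds=011  new=100  old=000  +wl: 
  step 6. node 5  ⊔preds=000  new=001  old=000  +wl: 0,1
  step 7. node 6  ⊔preds=001  new=111  old=000  +wl: 
  step 8. node 7  ⊔preds=111  new=111  old=000  +wl: 4,5
  step 9. node 2  ⊔preds=111  new=011  stable
  step 10. node 0  ⊔preds=111  new=111  stable
  step 11. node 1  ⊔preds=001  new=011  stable
  step 12. node 4  ⊔preds=111  new=100  stable
  step 13. node 5  ⊔preds=111  new=001  stable

Least fixpoint reached:
  node 0: 111
  node 1: 011
  node 2: 011
  node 3: 011
  node 4: 100
  node 5: 001
  node 6: 111
  node 7: 111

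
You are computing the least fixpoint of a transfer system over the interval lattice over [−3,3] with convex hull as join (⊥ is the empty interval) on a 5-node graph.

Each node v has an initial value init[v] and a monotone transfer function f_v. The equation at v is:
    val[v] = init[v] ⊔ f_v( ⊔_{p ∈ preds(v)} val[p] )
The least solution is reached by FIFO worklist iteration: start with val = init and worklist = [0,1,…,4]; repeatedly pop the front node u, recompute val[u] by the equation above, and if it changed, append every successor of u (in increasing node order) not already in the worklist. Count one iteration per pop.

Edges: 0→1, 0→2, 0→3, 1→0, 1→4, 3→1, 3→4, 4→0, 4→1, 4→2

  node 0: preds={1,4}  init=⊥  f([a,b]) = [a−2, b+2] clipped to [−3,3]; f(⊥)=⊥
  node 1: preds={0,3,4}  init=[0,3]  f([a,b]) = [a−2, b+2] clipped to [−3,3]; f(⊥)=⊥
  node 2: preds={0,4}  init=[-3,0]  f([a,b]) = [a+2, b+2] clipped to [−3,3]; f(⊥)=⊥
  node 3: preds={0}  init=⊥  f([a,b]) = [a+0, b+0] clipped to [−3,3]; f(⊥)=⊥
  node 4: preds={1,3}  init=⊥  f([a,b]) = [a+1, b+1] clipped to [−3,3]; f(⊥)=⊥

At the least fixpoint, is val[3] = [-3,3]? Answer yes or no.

Worklist (11 pops):
  #1 pop 0: in=[0,3] → [-2,3] (was ⊥); enqueue []
  #2 pop 1: in=[-2,3] → [-3,3] (was [0,3]); enqueue [0]
  #3 pop 2: in=[-2,3] → [-3,3] (was [-3,0]); enqueue []
  #4 pop 3: in=[-2,3] → [-2,3] (was ⊥); enqueue [1]
  #5 pop 4: in=[-3,3] → [-2,3] (was ⊥); enqueue [2]
  #6 pop 0: in=[-3,3] → [-3,3] (was [-2,3]); enqueue [3]
  #7 pop 1: in=[-3,3] → [-3,3] (no change)
  #8 pop 2: in=[-3,3] → [-3,3] (no change)
  #9 pop 3: in=[-3,3] → [-3,3] (was [-2,3]); enqueue [1,4]
  #10 pop 1: in=[-3,3] → [-3,3] (no change)
  #11 pop 4: in=[-3,3] → [-2,3] (no change)

Fixpoint:
  val[0] = [-3,3]
  val[1] = [-3,3]
  val[2] = [-3,3]
  val[3] = [-3,3]
  val[4] = [-2,3]

yes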